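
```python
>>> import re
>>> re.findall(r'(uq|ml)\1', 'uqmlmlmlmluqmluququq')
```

After group 1 captures some text, `\1` only succeeds where that same text appears again.
Walking the string: at [2:6] match 'mlml', group 1 = 'ml'; at [6:10] match 'mlml', group 1 = 'ml'; at [14:18] match 'uquq', group 1 = 'uq'.
Because there's exactly one group, `findall` drops the full match and keeps group 1 from each hit.

['ml', 'ml', 'uq']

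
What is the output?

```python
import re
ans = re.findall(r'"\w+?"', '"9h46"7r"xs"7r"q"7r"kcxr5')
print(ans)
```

['"9h46"', '"xs"', '"q"']

With no groups in the pattern, `findall` gives back each whole match — 3 here.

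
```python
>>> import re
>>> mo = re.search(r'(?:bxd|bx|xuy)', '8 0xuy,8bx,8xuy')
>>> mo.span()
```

`re.search` tries every starting position until one works.
The match spans [3:6] → 'xuy'.

(3, 6)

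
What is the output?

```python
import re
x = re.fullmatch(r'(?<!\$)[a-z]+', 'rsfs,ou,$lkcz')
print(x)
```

None

`re.fullmatch` is like wrapping the pattern in `^…$` (in single-line mode).
Here the string isn't matched end-to-end, so the call returns None.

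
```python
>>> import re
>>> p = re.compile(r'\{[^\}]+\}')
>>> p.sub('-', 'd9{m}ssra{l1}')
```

'd9-ssra-'

Every occurrence is swapped for '-'.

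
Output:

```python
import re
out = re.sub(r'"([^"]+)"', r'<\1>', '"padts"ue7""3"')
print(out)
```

<padts>ue7"<3>

Matches: at [0:7] → '"padts"'; at [11:14] → '"3"'.
`\1` in the replacement pulls in group 1's text for each match.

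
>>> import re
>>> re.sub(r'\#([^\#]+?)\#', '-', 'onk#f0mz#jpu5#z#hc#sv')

'onk-jpu5-hc#sv'

Matches: at [3:9] → '#f0mz#'; at [13:16] → '#z#'.
`sub` substitutes '-' at each match site.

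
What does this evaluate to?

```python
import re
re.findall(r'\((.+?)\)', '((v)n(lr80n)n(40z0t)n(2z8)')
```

['(v', 'lr80n', '40z0t', '2z8']

A `+?`/`*?`/`{m,n}?` starts at its minimum and grows only as far as needed for what follows to match.
Walking the string: at [0:4] match '((v)', group 1 = '(v'; at [5:12] match '(lr80n)', group 1 = 'lr80n'; at [13:20] match '(40z0t)', group 1 = '40z0t'; at [21:26] match '(2z8)', group 1 = '2z8'.
One capturing group, so `findall` returns just the captured substring from each match — 4 in all.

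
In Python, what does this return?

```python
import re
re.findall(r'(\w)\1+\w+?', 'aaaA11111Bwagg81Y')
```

The backreference `\1` re-matches whatever the first group consumed, character for character.
Matches: at [0:4] match 'aaaA', group 1 = 'a'; at [4:10] match '11111B', group 1 = '1'; at [12:15] match 'gg8', group 1 = 'g'.
One capturing group, so `findall` returns just the captured substring from each match — 3 in all.

['a', '1', 'g']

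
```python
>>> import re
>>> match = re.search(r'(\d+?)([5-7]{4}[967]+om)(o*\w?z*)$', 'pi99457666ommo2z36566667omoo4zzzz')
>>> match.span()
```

(16, 33)

The pattern matches one or more of a digit (lazy) (captured); then exactly 4 of a character in [5-7], then one or more of one of [967], then the literal 'om' (captured); then zero or more of the literal 'o', then optionally a word character, then zero or more of the literal 'z' (captured); then anchored at the end.
`search` walks the string left to right and returns the first match it finds.
The match spans [16:33] → '36566667omoo4zzzz'.
Captured: group 1 = '3', group 2 = '6566667om', group 3 = 'oo4zzzz'.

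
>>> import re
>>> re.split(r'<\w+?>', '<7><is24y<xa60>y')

Matches to split on: at [0:3] → '<7>'; at [9:15] → '<xa60>'.
`split` removes every match and returns the 3 fragments in between.

['', '<is24y', 'y']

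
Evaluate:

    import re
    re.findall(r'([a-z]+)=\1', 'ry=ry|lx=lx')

['ry', 'lx']

The backreference `\1` re-matches whatever the first group consumed, character for character.
Matches: at [0:5] match 'ry=ry', group 1 = 'ry'; at [6:11] match 'lx=lx', group 1 = 'lx'.
One capturing group, so `findall` returns just the captured substring from each match — 2 in all.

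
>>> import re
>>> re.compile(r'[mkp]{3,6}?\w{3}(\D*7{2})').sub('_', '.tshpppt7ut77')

'.tsh_'

The pattern matches 3 to 6 of one of [mkp] (lazy), then exactly 3 of a word character; then zero or more of a non-digit, then exactly 2 of the literal '7' (captured).
Matches: at [4:13] → 'pppt7ut77'.
Every occurrence is swapped for '_'.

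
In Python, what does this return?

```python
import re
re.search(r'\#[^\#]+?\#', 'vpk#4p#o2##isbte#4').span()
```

(3, 7)

Unlike `match`, `search` isn't anchored — it looks for the pattern anywhere in the string.
The match spans [3:7] → '#4p#'.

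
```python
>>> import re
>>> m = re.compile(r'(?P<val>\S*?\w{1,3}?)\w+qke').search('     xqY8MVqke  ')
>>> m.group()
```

'xqY8MVqke'

The pattern matches zero or more of a non-whitespace character (lazy), then 1 to 3 of a word character (lazy) (captured as 'val'); then one or more of a word character, then the literal 'qk', then a literal 'e'.
`search` walks the string left to right and returns the first match it finds.
The match spans [5:14] → 'xqY8MVqke'.
Captured: group 1 = 'x'.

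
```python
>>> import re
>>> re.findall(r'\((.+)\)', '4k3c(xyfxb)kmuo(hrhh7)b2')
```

['xyfxb)kmuo(hrhh7']

Matches: at [4:22] match '(xyfxb)kmuo(hrhh7)', group 1 = 'xyfxb)kmuo(hrhh7'.
With a single group, `findall` returns only what that group captured — 1 item.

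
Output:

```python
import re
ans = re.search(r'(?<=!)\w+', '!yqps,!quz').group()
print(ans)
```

yqps

Because the assertion is zero-width, the text it checks is not consumed and won't appear in the result.
`search` walks the string left to right and returns the first match it finds.
The match spans [1:5] → 'yqps'.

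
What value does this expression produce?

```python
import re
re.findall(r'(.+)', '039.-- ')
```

['039.-- ']

With a single group, `findall` returns only what that group captured — 1 item.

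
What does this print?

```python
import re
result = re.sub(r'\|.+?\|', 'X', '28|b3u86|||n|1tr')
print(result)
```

28XX1tr

The `?` after the quantifier makes it lazy — it takes as little as possible before letting the rest of the pattern try.
Matches: at [2:9] → '|b3u86|'; at [9:13] → '||n|'.
Every occurrence is swapped for 'X'.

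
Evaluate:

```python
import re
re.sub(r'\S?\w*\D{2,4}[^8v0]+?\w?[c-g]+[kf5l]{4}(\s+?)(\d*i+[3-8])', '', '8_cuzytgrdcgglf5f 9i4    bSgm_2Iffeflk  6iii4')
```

'    bSgm_2Iffeflk  6iii4'

The pattern matches optionally a non-whitespace character; then zero or more of a word character, then 2 to 4 of a non-digit, then one or more of any character except [8v0] (lazy); then optionally a word character, then one or more of a character in [c-g], then exactly 4 of one of [kf5l]; then one or more of whitespace (lazy) (captured); then zero or more of a digit, then one or more of a literal 'i', then a character in [3-8] (captured).
Every occurrence is swapped for ''.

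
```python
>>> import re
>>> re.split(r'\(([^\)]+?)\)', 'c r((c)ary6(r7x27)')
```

['c r', '(c', 'ary6', 'r7x27', '']

Matches to split on: at [3:7] → '((c)'; at [11:18] → '(r7x27)'.
Because the pattern has a capturing group, `split` also inserts each captured text between the pieces.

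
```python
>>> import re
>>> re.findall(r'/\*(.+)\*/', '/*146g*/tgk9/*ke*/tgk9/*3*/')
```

Walking the string: at [0:27] match '/*146g*/tgk9/*ke*/tgk9/*3*/', group 1 = '146g*/tgk9/*ke*/tgk9/*3'.
With a single group, `findall` returns only what that group captured — 1 item.

['146g*/tgk9/*ke*/tgk9/*3']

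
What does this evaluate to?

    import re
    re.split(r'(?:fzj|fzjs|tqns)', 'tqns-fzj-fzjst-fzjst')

['', '-', '-', 'st-', 'st']

Branches in `(...|...)` are attempted left-to-right; the first branch that allows the whole pattern to succeed is taken.
Matches to split on: at [0:4] → 'tqns'; at [5:8] → 'fzj'; at [9:12] → 'fzj'; at [15:18] → 'fzj'.
The string is cut at each match, leaving 5 pieces.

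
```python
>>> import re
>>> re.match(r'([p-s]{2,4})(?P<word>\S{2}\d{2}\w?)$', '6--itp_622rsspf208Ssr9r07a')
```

None

`match` is anchored at position 0; if the pattern doesn't fit there, it returns None.
Here position 0 doesn't satisfy it, so the call returns None.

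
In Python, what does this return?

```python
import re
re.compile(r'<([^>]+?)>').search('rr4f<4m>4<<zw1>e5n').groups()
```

('4m',)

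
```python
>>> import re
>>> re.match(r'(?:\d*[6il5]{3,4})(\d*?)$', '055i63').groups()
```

This matches zero or more of a digit, then 3 to 4 of one of [6il5] (non-capturing group); then zero or more of a digit (lazy) (captured); then anchored at the end.
With `match`, the pattern is implicitly anchored at the beginning.
The match spans [0:6] → '055i63'.
Captured: group 1 = '3'.

('3',)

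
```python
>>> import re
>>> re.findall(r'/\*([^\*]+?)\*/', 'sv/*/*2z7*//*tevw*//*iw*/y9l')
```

One capturing group, so `findall` returns just the captured substring from each match — 3 in all.

['2z7', 'tevw', 'iw']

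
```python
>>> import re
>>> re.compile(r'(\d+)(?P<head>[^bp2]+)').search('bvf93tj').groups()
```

The pattern matches one or more of a digit (captured); then one or more of any character except [bp2] (captured as 'head').
`search` walks the string left to right and returns the first match it finds.
The match spans [3:7] → '93tj'.
Captured: group 1 = '93', group 2 = 'tj'.

('93', 'tj')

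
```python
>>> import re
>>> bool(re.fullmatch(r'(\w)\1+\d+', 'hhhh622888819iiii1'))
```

After group 1 captures some text, `\1` only succeeds where that same text appears again.
`re.fullmatch` is like wrapping the pattern in `^…$` (in single-line mode).
Here there's no way to consume every character, so the call returns None, and `bool(None)` is False.

False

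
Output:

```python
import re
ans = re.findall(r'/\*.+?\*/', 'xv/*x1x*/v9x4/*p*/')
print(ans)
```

['/*x1x*/', '/*p*/']

Because the quantifier is non-greedy, it stops expanding at the earliest point where the rest of the pattern can succeed.
Matches: at [2:9] → '/*x1x*/'; at [13:18] → '/*p*/'.
With no groups in the pattern, `findall` gives back each whole match — 2 here.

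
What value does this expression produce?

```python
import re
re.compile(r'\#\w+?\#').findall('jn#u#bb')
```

`findall` yields the raw match text (1 of them) because the pattern has no groups.

['#u#']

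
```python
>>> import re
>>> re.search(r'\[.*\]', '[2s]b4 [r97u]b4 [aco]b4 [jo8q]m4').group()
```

'[2s]b4 [r97u]b4 [aco]b4 [jo8q]'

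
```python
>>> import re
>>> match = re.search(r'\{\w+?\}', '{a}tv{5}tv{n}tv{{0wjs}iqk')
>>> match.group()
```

`search` walks the string left to right and returns the first match it finds.
The match spans [0:3] → '{a}'.

'{a}'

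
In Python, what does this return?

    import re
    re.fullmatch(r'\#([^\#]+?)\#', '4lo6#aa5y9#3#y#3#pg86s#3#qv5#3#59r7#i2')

None

`re.fullmatch` requires the pattern to consume the entire string.
Here there's no way to consume every character, so the call returns None.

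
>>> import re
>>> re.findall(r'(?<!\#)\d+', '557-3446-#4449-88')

['557', '3446', '449', '88']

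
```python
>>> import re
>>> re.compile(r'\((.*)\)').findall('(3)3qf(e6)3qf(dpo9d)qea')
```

['3)3qf(e6)3qf(dpo9d']

Walking the string: at [0:20] match '(3)3qf(e6)3qf(dpo9d)', group 1 = '3)3qf(e6)3qf(dpo9d'.
One capturing group, so `findall` returns just the captured substring from the one match — 1 in all.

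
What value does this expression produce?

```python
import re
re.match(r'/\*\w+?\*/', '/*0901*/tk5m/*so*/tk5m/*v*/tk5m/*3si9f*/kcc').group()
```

`match` is anchored at position 0; if the pattern doesn't fit there, it returns None.
The match spans [0:8] → '/*0901*/'.

'/*0901*/'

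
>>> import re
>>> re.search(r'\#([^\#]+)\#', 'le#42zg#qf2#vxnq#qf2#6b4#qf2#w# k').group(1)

'42zg'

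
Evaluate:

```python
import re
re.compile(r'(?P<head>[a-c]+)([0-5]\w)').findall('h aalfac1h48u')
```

[('ac', '1h')]

The pattern matches one or more of a character in [a-c] (captured as 'head'); then a character in [0-5], then a word character (captured).
Matches: at [6:10] match 'ac1h', groups = ('ac', '1h').
With 2 capturing groups, `findall` returns a 2-tuple per match.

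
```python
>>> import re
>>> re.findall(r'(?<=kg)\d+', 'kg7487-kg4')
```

The lookaround is zero-width — it requires the adjacent text to match without consuming it, so the asserted text isn't part of the match.
Since nothing is captured, `findall` lists the 2 matched substrings directly.

['7487', '4']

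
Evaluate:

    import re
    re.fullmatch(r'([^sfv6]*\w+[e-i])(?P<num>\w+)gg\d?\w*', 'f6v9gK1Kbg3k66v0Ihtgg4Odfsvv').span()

(0, 28)

`re.fullmatch` requires the pattern to consume the entire string.
The match spans [0:28] → 'f6v9gK1Kbg3k66v0Ihtgg4Odfsvv'.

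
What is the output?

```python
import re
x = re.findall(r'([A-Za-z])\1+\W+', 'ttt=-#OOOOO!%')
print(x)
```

['t', 'O']

The backreference `\1` re-matches whatever the first group consumed, character for character.
One capturing group, so `findall` returns just the captured substring from each match — 2 in all.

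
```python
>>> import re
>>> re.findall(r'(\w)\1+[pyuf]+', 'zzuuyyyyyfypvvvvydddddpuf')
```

After group 1 captures some text, `\1` only succeeds where that same text appears again.
Because there's exactly one group, `findall` drops the full match and keeps group 1 from each hit.

['z', 'v', 'd']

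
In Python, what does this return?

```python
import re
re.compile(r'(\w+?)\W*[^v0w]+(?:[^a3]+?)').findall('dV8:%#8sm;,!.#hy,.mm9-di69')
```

['d']

With a single group, `findall` returns only what that group captured — 1 item.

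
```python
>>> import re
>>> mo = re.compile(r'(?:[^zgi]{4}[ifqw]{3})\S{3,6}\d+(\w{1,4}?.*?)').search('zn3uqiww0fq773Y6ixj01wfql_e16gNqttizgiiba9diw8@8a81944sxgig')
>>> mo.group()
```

With the lazy modifier that quantifier settles for the fewest repetitions that let the rest of the pattern succeed (the atoms after it are unaffected and can still be greedy).
The match spans [1:15] → 'n3uqiww0fq773Y'.

'n3uqiww0fq773Y'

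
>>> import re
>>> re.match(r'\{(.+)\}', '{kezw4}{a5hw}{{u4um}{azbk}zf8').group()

`re.match` only tries the pattern at the start of the string.
The match spans [0:26] → '{kezw4}{a5hw}{{u4um}{azbk}'.

'{kezw4}{a5hw}{{u4um}{azbk}'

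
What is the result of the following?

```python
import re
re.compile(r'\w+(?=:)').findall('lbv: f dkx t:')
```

['lbv', 't']

The lookaround is zero-width — it requires the adjacent text to match without consuming it, so the asserted text isn't part of the match.
Walking the string: at [0:3] → 'lbv'; at [11:12] → 't'.
No capturing groups, so `findall` returns the 2 full match strings.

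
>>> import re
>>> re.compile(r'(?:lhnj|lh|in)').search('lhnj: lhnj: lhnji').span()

(0, 4)

Branches in `(...|...)` are attempted left-to-right; the first branch that allows the whole pattern to succeed is taken.
The match spans [0:4] → 'lhnj'.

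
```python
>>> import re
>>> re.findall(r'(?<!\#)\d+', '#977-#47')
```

['77', '7']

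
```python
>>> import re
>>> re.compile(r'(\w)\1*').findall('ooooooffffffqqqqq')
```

['o', 'f', 'q']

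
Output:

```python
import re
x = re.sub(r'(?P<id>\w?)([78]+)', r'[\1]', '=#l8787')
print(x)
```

=#[l]

The replacement refers to a captured group, so each match is rewritten using its own captured text.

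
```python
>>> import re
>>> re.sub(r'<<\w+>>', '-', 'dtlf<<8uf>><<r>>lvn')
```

'dtlf--lvn'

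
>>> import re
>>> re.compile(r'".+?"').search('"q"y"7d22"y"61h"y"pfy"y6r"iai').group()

'"q"'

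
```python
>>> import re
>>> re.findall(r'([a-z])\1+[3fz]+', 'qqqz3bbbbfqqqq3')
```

['q', 'b', 'q']

The backreference `\1` re-matches whatever the first group consumed, character for character.
With a single group, `findall` returns only what that group captured — 3 items.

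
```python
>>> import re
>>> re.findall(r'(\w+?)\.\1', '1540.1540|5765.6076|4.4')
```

['1540', '4']

`\1` is not a pattern — it's the concrete string captured by group 1, re-applied verbatim.
Matches: at [0:9] match '1540.1540', group 1 = '1540'; at [20:23] match '4.4', group 1 = '4'.
One capturing group, so `findall` returns just the captured substring from each match — 2 in all.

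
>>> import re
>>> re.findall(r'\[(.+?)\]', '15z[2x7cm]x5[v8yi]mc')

['2x7cm', 'v8yi']

The `?` after the quantifier makes it lazy — it takes as little as possible before letting the rest of the pattern try.
Scanning left to right: at [3:10] match '[2x7cm]', group 1 = '2x7cm'; at [12:18] match '[v8yi]', group 1 = 'v8yi'.
One capturing group, so `findall` returns just the captured substring from each match — 2 in all.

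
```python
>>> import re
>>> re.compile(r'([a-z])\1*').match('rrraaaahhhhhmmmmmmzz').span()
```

A backreference is literal: `\1` must see the identical characters the first group matched.
`re.match` won't scan ahead — the pattern has to work from the very first character.
The match spans [0:3] → 'rrr'.
Captured: group 1 = 'r'.

(0, 3)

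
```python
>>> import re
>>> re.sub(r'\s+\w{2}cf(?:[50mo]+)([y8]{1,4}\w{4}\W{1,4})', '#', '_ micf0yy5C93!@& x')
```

The pattern matches one or more of whitespace, then exactly 2 of a word character, then the literal 'cf'; then one or more of one of [50mo] (non-capturing group); then 1 to 4 of one of [y8], then exactly 4 of a word character, then 1 to 4 of a non-word character (captured).
Matches: at [1:17] → ' micf0yy5C93!@& '.
`sub` substitutes '#' at each match site.

'_#x'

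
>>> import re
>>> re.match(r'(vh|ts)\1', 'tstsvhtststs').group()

'tsts'

`match` is anchored at position 0; if the pattern doesn't fit there, it returns None.
The match spans [0:4] → 'tsts'.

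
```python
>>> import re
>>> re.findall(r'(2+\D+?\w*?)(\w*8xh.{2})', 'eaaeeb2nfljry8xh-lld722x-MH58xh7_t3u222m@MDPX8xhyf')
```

[('2n', 'fljry8xh-l'), ('22x-', 'MH58xh7_'), ('222m@', 'MDPX8xhyf')]

The pattern matches one or more of the literal '2', then one or more of a non-digit (lazy), then zero or more of a word character (lazy) (captured); then zero or more of a word character, then the literal '8xh', then exactly 2 of any character (captured).
Because the quantifier is non-greedy, it stops expanding at the earliest point where the rest of the pattern can succeed.
Walking the string: at [6:18] match '2nfljry8xh-l', groups = ('2n', 'fljry8xh-l'); at [21:33] match '22x-MH58xh7_', groups = ('22x-', 'MH58xh7_'); at [36:50] match '222m@MDPX8xhyf', groups = ('222m@', 'MDPX8xhyf').
With 2 capturing groups, `findall` returns a 2-tuple per match.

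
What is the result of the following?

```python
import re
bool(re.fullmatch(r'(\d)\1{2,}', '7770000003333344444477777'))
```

False

`\1` has to match the exact text group 1 already captured.
For `fullmatch`, every character of the input must be accounted for by the pattern.
Here the pattern can't cover the whole string, so the call returns None, and `bool(None)` is False.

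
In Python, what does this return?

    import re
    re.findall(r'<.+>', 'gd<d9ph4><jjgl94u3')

Matches: at [2:9] → '<d9ph4>'.
With no groups in the pattern, `findall` gives back each whole match — 1 here.

['<d9ph4>']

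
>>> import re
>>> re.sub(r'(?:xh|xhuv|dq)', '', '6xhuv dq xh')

'6uv  '

`|` is ordered: at each position the engine commits to the first alternative that works.
Matches: at [1:3] → 'xh'; at [6:8] → 'dq'; at [9:11] → 'xh'.
Every occurrence is swapped for ''.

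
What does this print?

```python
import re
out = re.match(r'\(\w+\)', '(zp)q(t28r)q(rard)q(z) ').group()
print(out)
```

`match` is anchored at position 0; if the pattern doesn't fit there, it returns None.
The match spans [0:4] → '(zp)'.

(zp)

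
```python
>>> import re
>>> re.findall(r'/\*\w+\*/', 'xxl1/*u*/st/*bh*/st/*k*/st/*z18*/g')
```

['/*u*/', '/*bh*/', '/*k*/', '/*z18*/']

Since nothing is captured, `findall` lists the 4 matched substrings directly.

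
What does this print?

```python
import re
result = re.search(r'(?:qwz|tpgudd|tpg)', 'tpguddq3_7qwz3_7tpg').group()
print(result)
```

tpgudd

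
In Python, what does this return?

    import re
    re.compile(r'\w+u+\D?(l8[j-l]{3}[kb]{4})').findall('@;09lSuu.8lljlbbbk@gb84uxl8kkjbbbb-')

The pattern matches one or more of a word character, then one or more of the literal 'u', then optionally a non-digit; then the literal 'l8', then exactly 3 of a character in [j-l], then exactly 4 of one of [kb] (captured).
Walking the string: at [19:34] match 'gb84uxl8kkjbbbb', group 1 = 'l8kkjbbbb'.
One capturing group, so `findall` returns just the captured substring from the one match — 1 in all.

['l8kkjbbbb']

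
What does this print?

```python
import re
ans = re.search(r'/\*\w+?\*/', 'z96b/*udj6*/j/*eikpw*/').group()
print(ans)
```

Unlike `match`, `search` isn't anchored — it looks for the pattern anywhere in the string.
The match spans [4:12] → '/*udj6*/'.

/*udj6*/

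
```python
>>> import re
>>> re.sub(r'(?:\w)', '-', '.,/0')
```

'.,/-'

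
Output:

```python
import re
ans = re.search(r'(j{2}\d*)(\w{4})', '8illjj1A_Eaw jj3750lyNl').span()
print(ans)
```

(4, 11)

The pattern matches exactly 2 of a literal 'j', then zero or more of a digit (captured); then exactly 4 of a word character (captured).
`search` walks the string left to right and returns the first match it finds.
The match spans [4:11] → 'jj1A_Ea'.
Captured: group 1 = 'jj1', group 2 = 'A_Ea'.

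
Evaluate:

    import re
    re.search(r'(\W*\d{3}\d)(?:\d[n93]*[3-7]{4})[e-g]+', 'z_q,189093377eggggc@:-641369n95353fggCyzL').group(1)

',1890'

The pattern matches zero or more of a non-word character, then exactly 3 of a digit, then a digit (captured); then a digit, then zero or more of one of [n93], then exactly 4 of a character in [3-7] (non-capturing group); then one or more of a character in [e-g].
`search` walks the string left to right and returns the first match it finds.
The match spans [3:18] → ',189093377egggg'.
Captured: group 1 = ',1890'.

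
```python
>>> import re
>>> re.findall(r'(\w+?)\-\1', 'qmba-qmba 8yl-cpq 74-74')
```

['qmba', '74']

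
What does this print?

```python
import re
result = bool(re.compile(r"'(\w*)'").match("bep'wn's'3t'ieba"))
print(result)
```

With `match`, the pattern is implicitly anchored at the beginning.
Here the string doesn't start with a match, so the call returns None, and `bool(None)` is False.

False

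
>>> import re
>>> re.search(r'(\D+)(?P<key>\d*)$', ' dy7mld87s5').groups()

('s', '5')

Pattern: one or more of a non-digit (captured); then zero or more of a digit (captured as 'key'); then anchored at the end.
`search` walks the string left to right and returns the first match it finds.
The match spans [9:11] → 's5'.
Captured: group 1 = 's', group 2 = '5'.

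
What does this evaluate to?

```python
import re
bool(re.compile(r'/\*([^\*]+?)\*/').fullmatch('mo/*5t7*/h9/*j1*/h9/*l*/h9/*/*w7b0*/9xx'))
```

`fullmatch` succeeds only if the pattern covers the string from start to end.
Here there's no way to consume every character, so the call returns None, and `bool(None)` is False.

False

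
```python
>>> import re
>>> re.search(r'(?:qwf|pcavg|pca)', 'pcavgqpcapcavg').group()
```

'pcavg'

Branches in `(...|...)` are attempted left-to-right; the first branch that allows the whole pattern to succeed is taken.
The match spans [0:5] → 'pcavg'.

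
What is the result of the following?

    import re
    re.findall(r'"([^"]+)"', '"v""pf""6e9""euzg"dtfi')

['v', 'pf', '6e9', 'euzg']

`findall` collects group 1 from each match (4 total).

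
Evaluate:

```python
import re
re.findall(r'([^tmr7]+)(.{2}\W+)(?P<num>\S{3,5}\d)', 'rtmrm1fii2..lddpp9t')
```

[('1fii', '2..', 'lddpp9')]

The pattern matches one or more of any character except [tmr7] (captured); then exactly 2 of any character, then one or more of a non-word character (captured); then 3 to 5 of a non-whitespace character, then a digit (captured as 'num').
`findall` packs the 3 group values into a tuple for every match.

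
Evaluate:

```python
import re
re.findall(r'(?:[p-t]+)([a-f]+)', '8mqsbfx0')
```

['bf']

Pattern: one or more of a character in [p-t] (non-capturing group); then one or more of a character in [a-f] (captured).
Matches: at [2:6] match 'qsbf', group 1 = 'bf'.
With a single group, `findall` returns only what that group captured — 1 item.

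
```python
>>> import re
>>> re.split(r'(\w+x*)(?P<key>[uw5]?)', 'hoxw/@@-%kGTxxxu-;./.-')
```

The pattern matches one or more of a word character, then zero or more of a literal 'x' (captured); then optionally one of [uw5] (captured as 'key').
Matches to split on: at [0:4] → 'hoxw'; at [9:16] → 'kGTxxxu'.
Because the pattern has a capturing group, `split` also inserts each captured text between the pieces.

['', 'hoxw', '', '/@@-%', 'kGTxxxu', '', '-;./.-']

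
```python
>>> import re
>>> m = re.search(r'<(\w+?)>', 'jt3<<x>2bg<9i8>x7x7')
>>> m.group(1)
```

'x'

`re.search` scans for the first position where the pattern succeeds.
The match spans [4:7] → '<x>'.
Captured: group 1 = 'x'.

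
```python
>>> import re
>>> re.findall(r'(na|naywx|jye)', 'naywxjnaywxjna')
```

['na', 'na', 'na']

Branches in `(...|...)` are attempted left-to-right; the first branch that allows the whole pattern to succeed is taken.
Walking the string: at [0:2] match 'na', group 1 = 'na'; at [6:8] match 'na', group 1 = 'na'; at [12:14] match 'na', group 1 = 'na'.
`findall` collects group 1 from each match (3 total).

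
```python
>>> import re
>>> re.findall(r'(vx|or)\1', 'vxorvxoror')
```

A backreference is literal: `\1` must see the identical characters the first group matched.
Scanning left to right: at [6:10] match 'oror', group 1 = 'or'.
One capturing group, so `findall` returns just the captured substring from the one match — 1 in all.

['or']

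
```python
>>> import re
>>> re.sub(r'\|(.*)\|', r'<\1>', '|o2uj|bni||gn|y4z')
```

'<o2uj|bni||gn>y4z'

Matches: at [0:14] → '|o2uj|bni||gn|'.
`\1` in the replacement pulls in group 1's text for each match.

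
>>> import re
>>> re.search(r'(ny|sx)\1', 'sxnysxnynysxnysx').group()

'nyny'

A backreference is literal: `\1` must see the identical characters the first group matched.
Unlike `match`, `search` isn't anchored — it looks for the pattern anywhere in the string.
The match spans [6:10] → 'nyny'.
Captured: group 1 = 'ny'.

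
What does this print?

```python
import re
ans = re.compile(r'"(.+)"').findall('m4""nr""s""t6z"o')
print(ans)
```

['"nr""s""t6z']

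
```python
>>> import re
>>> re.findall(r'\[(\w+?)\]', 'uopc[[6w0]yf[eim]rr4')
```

Matches: at [5:10] match '[6w0]', group 1 = '6w0'; at [12:17] match '[eim]', group 1 = 'eim'.
Because there's exactly one group, `findall` drops the full match and keeps group 1 from each hit.

['6w0', 'eim']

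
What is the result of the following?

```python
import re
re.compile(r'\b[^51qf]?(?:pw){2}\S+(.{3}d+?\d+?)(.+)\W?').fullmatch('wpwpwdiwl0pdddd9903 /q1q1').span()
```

(0, 25)

`fullmatch` succeeds only if the pattern covers the string from start to end.
The match spans [0:25] → 'wpwpwdiwl0pdddd9903 /q1q1'.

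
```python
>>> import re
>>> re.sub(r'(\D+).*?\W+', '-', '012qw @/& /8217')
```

This matches one or more of a non-digit (captured); then zero or more of any character (lazy), then one or more of a non-word character.
Matches: at [3:11] → 'qw @/& /'.
`sub` substitutes '-' at each match site.

'012-8217'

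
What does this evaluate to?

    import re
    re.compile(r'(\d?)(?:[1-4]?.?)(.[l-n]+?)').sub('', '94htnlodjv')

'lodjv'

Pattern: optionally a digit (captured); then optionally a character in [1-4], then optionally any character (non-capturing group); then any character, then one or more of a character in [l-n] (lazy) (captured).
Lazy quantifiers expand one character at a time until the remainder of the pattern can match.
Matches: at [0:5] → '94htn'.
`sub` substitutes '' at each match site.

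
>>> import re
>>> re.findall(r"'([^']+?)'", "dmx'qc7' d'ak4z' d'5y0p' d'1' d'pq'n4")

['qc7', 'ak4z', '5y0p', '1', 'pq']

Because there's exactly one group, `findall` drops the full match and keeps group 1 from each hit.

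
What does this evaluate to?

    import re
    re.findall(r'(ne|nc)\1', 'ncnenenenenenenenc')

['ne', 'ne', 'ne']

The backreference `\1` re-matches whatever the first group consumed, character for character.
Because there's exactly one group, `findall` drops the full match and keeps group 1 from each hit.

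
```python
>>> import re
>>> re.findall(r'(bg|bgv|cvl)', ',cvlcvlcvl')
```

['cvl', 'cvl', 'cvl']

With a single group, `findall` returns only what that group captured — 3 items.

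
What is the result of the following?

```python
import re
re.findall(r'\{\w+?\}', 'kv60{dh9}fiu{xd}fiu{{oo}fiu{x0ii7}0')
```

['{dh9}', '{xd}', '{oo}', '{x0ii7}']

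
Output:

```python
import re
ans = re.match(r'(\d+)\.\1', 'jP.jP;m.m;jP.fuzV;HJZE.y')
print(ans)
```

The backreference `\1` re-matches whatever the first group consumed, character for character.
`re.match` only tries the pattern at the start of the string.
Here the string doesn't start with a match, so the call returns None.

None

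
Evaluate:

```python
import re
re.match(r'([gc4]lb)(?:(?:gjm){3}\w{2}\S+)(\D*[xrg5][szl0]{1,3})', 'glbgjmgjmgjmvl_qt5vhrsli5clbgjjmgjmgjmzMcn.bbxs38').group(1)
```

Pattern: one of [gc4], then the literal 'lb' (captured); then the literal 'gjm' repeated 3 times, then exactly 2 of a word character, then one or more of a non-whitespace character (non-capturing group); then zero or more of a non-digit, then one of [xrg5], then 1 to 3 of one of [szl0] (captured).
`match` is anchored at position 0; if the pattern doesn't fit there, it returns None.
The match spans [0:47] → 'glbgjmgjmgjmvl_qt5vhrsli5clbgjjmgjmgjmzMcn.bbxs'.
Captured: group 1 = 'glb', group 2 = 'xs'.

'glb'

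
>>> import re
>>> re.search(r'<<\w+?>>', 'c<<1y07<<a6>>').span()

Unlike `match`, `search` isn't anchored — it looks for the pattern anywhere in the string.
The match spans [7:13] → '<<a6>>'.

(7, 13)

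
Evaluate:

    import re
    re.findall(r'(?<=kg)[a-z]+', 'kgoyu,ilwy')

['oyu']

Lookahead/lookbehind check context without consuming it, so the matched span excludes the asserted characters.
No capturing groups, so `findall` returns the 1 full match string.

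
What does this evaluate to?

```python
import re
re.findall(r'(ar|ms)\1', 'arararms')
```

['ar']

`\1` has to match the exact text group 1 already captured.
Walking the string: at [0:4] match 'arar', group 1 = 'ar'.
Because there's exactly one group, `findall` drops the full match and keeps group 1 from the one hit.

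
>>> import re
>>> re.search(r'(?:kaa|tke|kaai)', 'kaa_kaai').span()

The match spans [0:3] → 'kaa'.

(0, 3)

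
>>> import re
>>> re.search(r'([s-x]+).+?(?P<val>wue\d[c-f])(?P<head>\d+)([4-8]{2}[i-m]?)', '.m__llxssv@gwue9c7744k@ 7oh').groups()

The match spans [6:22] → 'xssv@gwue9c7744k'.
Captured: group 1 = 'xssv', group 2 = 'wue9c', group 3 = '77', group 4 = '44k'.

('xssv', 'wue9c', '77', '44k')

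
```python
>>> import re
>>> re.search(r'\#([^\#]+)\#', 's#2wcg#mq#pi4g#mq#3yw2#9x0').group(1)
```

The match spans [1:7] → '#2wcg#'.
Captured: group 1 = '2wcg'.

'2wcg'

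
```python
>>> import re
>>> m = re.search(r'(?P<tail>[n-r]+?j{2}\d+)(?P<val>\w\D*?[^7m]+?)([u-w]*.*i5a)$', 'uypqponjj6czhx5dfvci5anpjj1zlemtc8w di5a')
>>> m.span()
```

This matches one or more of a character in [n-r] (lazy), then exactly 2 of a literal 'j', then one or more of a digit (captured as 'tail'); then a word character, then zero or more of a non-digit (lazy), then one or more of any character except [7m] (lazy) (captured as 'val'); then zero or more of a character in [u-w], then zero or more of any character, then the literal 'i5a' (captured); then anchored at the end.
`re.search` scans for the first position where the pattern succeeds.
The match spans [2:40] → 'pqponjj6czhx5dfvci5anpjj1zlemtc8w di5a'.
Captured: group 1 = 'pqponjj6', group 2 = 'cz', group 3 = 'hx5dfvci5anpjj1zlemtc8w di5a'.

(2, 40)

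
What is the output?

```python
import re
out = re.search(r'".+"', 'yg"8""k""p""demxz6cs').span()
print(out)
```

(2, 12)

`search` walks the string left to right and returns the first match it finds.
The match spans [2:12] → '"8""k""p""'.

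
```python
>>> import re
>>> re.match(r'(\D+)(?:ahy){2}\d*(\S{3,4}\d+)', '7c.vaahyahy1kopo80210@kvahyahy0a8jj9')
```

Pattern: one or more of a non-digit (captured); then the literal 'ahy' repeated 2 times, then zero or more of a digit; then 3 to 4 of a non-whitespace character, then one or more of a digit (captured).
With `match`, the pattern is implicitly anchored at the beginning.
Here position 0 doesn't satisfy it, so the call returns None.

None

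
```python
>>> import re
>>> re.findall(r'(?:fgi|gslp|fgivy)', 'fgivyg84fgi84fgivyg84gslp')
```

Alternation isn't longest-match — the leftmost alternative that fits at this position is chosen.
Since nothing is captured, `findall` lists the 4 matched substrings directly.

['fgi', 'fgi', 'fgi', 'gslp']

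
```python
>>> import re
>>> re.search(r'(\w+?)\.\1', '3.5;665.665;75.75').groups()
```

('665',)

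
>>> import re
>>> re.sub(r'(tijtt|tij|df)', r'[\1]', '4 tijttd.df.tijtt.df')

Alternation isn't longest-match — the leftmost alternative that fits at this position is chosen.
Matches: at [2:7] → 'tijtt'; at [9:11] → 'df'; at [12:17] → 'tijtt'; at [18:20] → 'df'.
The replacement refers to a captured group, so each match is rewritten using its own captured text.

'4 [tijtt]d.[df].[tijtt].[df]'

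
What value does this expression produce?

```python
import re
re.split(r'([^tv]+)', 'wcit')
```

['', 'wci', 't']

This matches one or more of any character except [tv] (captured).
Matches to split on: at [0:3] → 'wci'.
The group in the pattern means `split` returns the separators' captures alongside the pieces.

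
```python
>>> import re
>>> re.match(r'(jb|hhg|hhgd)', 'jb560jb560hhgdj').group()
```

`re.match` won't scan ahead — the pattern has to work from the very first character.
The match spans [0:2] → 'jb'.

'jb'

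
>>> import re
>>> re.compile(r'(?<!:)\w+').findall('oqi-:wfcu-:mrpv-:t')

['oqi', 'fcu', 'rpv']

A negative assertion filters positions out without eating any characters.
Scanning left to right: at [0:3] → 'oqi'; at [6:9] → 'fcu'; at [12:15] → 'rpv'.
Since nothing is captured, `findall` lists the 3 matched substrings directly.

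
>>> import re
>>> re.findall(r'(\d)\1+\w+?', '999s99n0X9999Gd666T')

['9', '9', '9', '6']

`\1` has to match the exact text group 1 already captured.
Scanning left to right: at [0:4] match '999s', group 1 = '9'; at [4:7] match '99n', group 1 = '9'; at [9:14] match '9999G', group 1 = '9'; at [15:19] match '666T', group 1 = '6'.
Because there's exactly one group, `findall` drops the full match and keeps group 1 from each hit.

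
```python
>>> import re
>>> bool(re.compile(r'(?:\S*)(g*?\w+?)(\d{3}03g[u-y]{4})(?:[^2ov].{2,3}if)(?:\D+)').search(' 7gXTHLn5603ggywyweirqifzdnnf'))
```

This matches zero or more of a non-whitespace character (non-capturing group); then zero or more of the literal 'g' (lazy), then one or more of a word character (lazy) (captured); then exactly 3 of a digit, then the literal '03g', then exactly 4 of a character in [u-y] (captured); then any character except [2ov], then 2 to 3 of any character, then the literal 'if' (non-capturing group); then one or more of a non-digit (non-capturing group).
Unlike `match`, `search` isn't anchored — it looks for the pattern anywhere in the string.
Here no position works, so the call returns None, and `bool(None)` is False.

False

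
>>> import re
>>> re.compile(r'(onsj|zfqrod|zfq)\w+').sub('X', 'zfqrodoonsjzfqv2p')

Matches: at [0:17] → 'zfqrodoonsjzfqv2p'.
`sub` substitutes 'X' at each match site.

'X'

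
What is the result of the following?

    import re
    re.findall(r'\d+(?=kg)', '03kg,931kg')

['03', '931']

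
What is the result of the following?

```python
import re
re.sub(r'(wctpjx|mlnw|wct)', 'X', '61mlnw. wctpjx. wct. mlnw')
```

Alternation tries branches left to right and keeps the first one that lets the overall match succeed at that position.
Matches: at [2:6] → 'mlnw'; at [8:14] → 'wctpjx'; at [16:19] → 'wct'; at [21:25] → 'mlnw'.
Every occurrence is swapped for 'X'.

'61X. X. X. X'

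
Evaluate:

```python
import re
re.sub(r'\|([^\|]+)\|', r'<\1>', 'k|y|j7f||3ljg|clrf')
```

Each match is replaced using the text its own group 1 captured.

'k<y>j7f|<3ljg>clrf'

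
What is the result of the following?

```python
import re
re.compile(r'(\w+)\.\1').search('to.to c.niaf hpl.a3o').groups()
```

('to',)

The backreference `\1` re-matches whatever the first group consumed, character for character.
`re.search` scans for the first position where the pattern succeeds.
The match spans [0:5] → 'to.to'.
Captured: group 1 = 'to'.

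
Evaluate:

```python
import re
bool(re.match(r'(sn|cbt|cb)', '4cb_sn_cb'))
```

With `match`, the pattern is implicitly anchored at the beginning.
Here the string doesn't start with a match, so the call returns None, and `bool(None)` is False.

False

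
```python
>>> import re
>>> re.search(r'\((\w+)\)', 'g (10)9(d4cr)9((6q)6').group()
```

'(10)'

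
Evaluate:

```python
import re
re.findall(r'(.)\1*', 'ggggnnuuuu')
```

['g', 'n', 'u']

After group 1 captures some text, `\1` only succeeds where that same text appears again.
Scanning left to right: at [0:4] match 'gggg', group 1 = 'g'; at [4:6] match 'nn', group 1 = 'n'; at [6:10] match 'uuuu', group 1 = 'u'.
Because there's exactly one group, `findall` drops the full match and keeps group 1 from each hit.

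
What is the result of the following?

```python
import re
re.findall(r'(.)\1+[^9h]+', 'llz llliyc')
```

['l']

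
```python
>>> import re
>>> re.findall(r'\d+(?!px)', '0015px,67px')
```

A negative assertion filters positions out without eating any characters.
Scanning left to right: at [0:3] → '001'; at [7:8] → '6'.
With no groups in the pattern, `findall` gives back each whole match — 2 here.

['001', '6']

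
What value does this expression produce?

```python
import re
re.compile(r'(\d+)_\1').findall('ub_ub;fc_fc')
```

[]

`findall` collects group 1 from each match (0 total).
Nothing in the string satisfies the pattern, so the list is empty.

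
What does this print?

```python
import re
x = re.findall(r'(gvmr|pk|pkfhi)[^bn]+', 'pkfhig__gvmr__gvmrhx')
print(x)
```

The regex engine tests alternatives in the order written; an earlier branch that matches wins even if a later one would match more.
Walking the string: at [0:20] match 'pkfhig__gvmr__gvmrhx', group 1 = 'pk'.
Because there's exactly one group, `findall` drops the full match and keeps group 1 from the one hit.

['pk']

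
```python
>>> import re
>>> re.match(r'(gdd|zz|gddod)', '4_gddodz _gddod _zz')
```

With `match`, the pattern is implicitly anchored at the beginning.
Here the pattern fails at index 0, so the call returns None.

None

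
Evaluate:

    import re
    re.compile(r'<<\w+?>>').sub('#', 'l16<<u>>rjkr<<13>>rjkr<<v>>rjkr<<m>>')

'l16#rjkr#rjkr#rjkr#'

Matches: at [3:8] → '<<u>>'; at [12:18] → '<<13>>'; at [22:27] → '<<v>>'; at [31:36] → '<<m>>'.
Every occurrence is swapped for '#'.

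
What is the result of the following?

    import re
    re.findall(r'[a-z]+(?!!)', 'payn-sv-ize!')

['payn', 'sv', 'iz']

A negative assertion filters positions out without eating any characters.
Since nothing is captured, `findall` lists the 3 matched substrings directly.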